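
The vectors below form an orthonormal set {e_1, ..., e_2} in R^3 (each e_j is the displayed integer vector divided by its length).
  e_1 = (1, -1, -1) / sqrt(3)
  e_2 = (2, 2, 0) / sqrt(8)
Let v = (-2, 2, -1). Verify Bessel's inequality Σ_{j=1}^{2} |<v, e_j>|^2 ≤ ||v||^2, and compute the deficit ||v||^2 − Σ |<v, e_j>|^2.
Σ |<v, e_j>|^2 = 3; ||v||^2 = 9; deficit = 6

Write each e_j = u_j / sqrt(<u_j, u_j>) where u_j is the displayed integer vector. Then <v, e_j> = <v, u_j> / sqrt(<u_j, u_j>), so |<v, e_j>|^2 = <v, u_j>^2 / <u_j, u_j>.
Coefficients: <v, e_1> = -3/sqrt(3), <v, e_2> = 0/sqrt(8).
Square and sum: Σ |<v, e_j>|^2 = 3.
Compute ||v||^2 = v·v = 9.
Deficit = 9 − 3 = 6 ≥ 0, confirming Bessel's inequality. (The deficit equals ||v − Σ <v,e_j> e_j||^2, the squared distance from v to span{e_j}.)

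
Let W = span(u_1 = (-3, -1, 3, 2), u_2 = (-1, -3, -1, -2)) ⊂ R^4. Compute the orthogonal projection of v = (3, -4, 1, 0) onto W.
proj_W(v) = (-29/86, -131/86, -31/43, -51/43)

Set up U = [u_1 | ... | u_2] ∈ R^(4×2). The projector onto W = col(U) is P = U (U^T U)^(-1) U^T.
Compute U^T U =
  [23, -1]
  [-1, 15],
and U^T v = (-2, 8).
Solve U^T U · c = U^T v for the coefficients: c = (-11/172, 91/172). The projection is proj_W(v) = U c.
Check: (v - proj_W(v)) · u_1 = 0  (should be 0).
Check: (v - proj_W(v)) · u_2 = 0  (should be 0).
Result: proj_W(v) = (-29/86, -131/86, -31/43, -51/43).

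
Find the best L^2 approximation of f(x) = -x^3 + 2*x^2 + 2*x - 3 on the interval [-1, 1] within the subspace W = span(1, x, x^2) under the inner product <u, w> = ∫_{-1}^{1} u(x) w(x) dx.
g(x) = 2*x^2 + 7*x/5 - 3

The best approximation g ∈ W is the orthogonal projection of f onto W. Writing g = a_0 + a_1 x + a_2 x^2, the coefficients solve the normal equations G · a = b where
  G_{ij} = <φ_i, φ_j> and b_i = <f, φ_i>, with φ_0 = 1, φ_1 = x, φ_2 = x^2.
G =
  [2, 0, 2/3]
  [0, 2/3, 0]
  [2/3, 0, 2/5],
b = (-14/3, 14/15, -6/5).
Solving gives a_0 = -3, a_1 = 7/5, a_2 = 2, so
  g(x) = 2*x^2 + 7*x/5 - 3.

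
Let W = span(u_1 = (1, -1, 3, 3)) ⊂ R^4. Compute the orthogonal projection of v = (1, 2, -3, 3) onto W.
proj_W(v) = (-1/20, 1/20, -3/20, -3/20)

Set up U = [u_1 | ... | u_1] ∈ R^(4×1). The projector onto W = col(U) is P = U (U^T U)^(-1) U^T.
Compute U^T U =
  [20],
and U^T v = (-1).
Solve U^T U · c = U^T v for the coefficients: c = (-1/20). The projection is proj_W(v) = U c.
Check: (v - proj_W(v)) · u_1 = 0  (should be 0).
Result: proj_W(v) = (-1/20, 1/20, -3/20, -3/20).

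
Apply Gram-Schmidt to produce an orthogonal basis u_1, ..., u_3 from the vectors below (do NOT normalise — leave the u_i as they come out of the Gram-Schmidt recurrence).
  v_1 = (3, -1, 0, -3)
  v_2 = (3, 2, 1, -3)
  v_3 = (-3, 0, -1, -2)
Orthogonal basis:
  u_1 = (3, -1, 0, -3)
  u_2 = (9/19, 54/19, 1, -9/19)
  u_3 = (-444/181, 51/181, -153/181, -461/181)

Apply the Gram-Schmidt recurrence
  u_1 = v_1
  u_i = v_i − Σ_{j<i} ((v_i · u_j) / (u_j · u_j)) · u_j.

Step by step this gives:
  u_1 = (3, -1, 0, -3)
  u_2 = (9/19, 54/19, 1, -9/19)
  u_3 = (-444/181, 51/181, -153/181, -461/181)

Orthogonality check:
  u_2 · u_1 = 0 (should be 0)
  u_3 · u_1 = 0 (should be 0)
  u_3 · u_2 = 0 (should be 0)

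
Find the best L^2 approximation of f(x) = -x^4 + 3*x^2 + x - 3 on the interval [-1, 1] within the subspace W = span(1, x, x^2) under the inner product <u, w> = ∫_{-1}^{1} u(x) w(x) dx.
g(x) = 15*x^2/7 + x - 102/35

The best approximation g ∈ W is the orthogonal projection of f onto W. Writing g = a_0 + a_1 x + a_2 x^2, the coefficients solve the normal equations G · a = b where
  G_{ij} = <φ_i, φ_j> and b_i = <f, φ_i>, with φ_0 = 1, φ_1 = x, φ_2 = x^2.
G =
  [2, 0, 2/3]
  [0, 2/3, 0]
  [2/3, 0, 2/5],
b = (-22/5, 2/3, -38/35).
Solving gives a_0 = -102/35, a_1 = 1, a_2 = 15/7, so
  g(x) = 15*x^2/7 + x - 102/35.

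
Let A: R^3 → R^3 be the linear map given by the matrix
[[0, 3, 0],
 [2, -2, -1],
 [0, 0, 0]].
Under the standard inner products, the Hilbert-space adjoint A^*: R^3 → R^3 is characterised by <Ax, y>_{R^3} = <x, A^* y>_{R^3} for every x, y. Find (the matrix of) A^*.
A^* = A^T =
[[0, 2, 0],
 [3, -2, 0],
 [0, -1, 0]]

For real matrices with standard dot products, the defining identity <Ax, y> = <x, A^* y> gives (Ax)^T y = x^T (A^*) y, i.e. x^T A^T y = x^T (A^*) y. Since this holds for all x, y, we must have A^* = A^T. Therefore
A^* =
[[0, 2, 0],
 [3, -2, 0],
 [0, -1, 0]].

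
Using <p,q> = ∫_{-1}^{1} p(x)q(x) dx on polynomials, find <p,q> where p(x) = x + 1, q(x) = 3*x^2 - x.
<p,q> = 4/3

Expand the product: p(x)·q(x) = 3*x^3 + 2*x^2 - x.
∫_{-1}^{1} of each monomial x^k gives [2/(k+1) if k even, 0 if k odd]. Integrating term-by-term (or equivalently evaluating the antiderivative F(x) = 3*x^4/4 + 2*x^3/3 - x^2/2 at the endpoints):
  F(1) − F(−1) = 11/12 − (-5/12) = 4/3.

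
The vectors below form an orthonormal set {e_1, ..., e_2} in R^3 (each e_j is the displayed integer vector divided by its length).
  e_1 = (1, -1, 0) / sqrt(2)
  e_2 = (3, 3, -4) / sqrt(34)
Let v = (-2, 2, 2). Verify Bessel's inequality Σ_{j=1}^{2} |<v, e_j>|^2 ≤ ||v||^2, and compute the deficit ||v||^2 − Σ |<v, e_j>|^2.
Σ |<v, e_j>|^2 = 168/17; ||v||^2 = 12; deficit = 36/17

Write each e_j = u_j / sqrt(<u_j, u_j>) where u_j is the displayed integer vector. Then <v, e_j> = <v, u_j> / sqrt(<u_j, u_j>), so |<v, e_j>|^2 = <v, u_j>^2 / <u_j, u_j>.
Coefficients: <v, e_1> = -4/sqrt(2), <v, e_2> = -8/sqrt(34).
Square and sum: Σ |<v, e_j>|^2 = 168/17.
Compute ||v||^2 = v·v = 12.
Deficit = 12 − 168/17 = 36/17 ≥ 0, confirming Bessel's inequality. (The deficit equals ||v − Σ <v,e_j> e_j||^2, the squared distance from v to span{e_j}.)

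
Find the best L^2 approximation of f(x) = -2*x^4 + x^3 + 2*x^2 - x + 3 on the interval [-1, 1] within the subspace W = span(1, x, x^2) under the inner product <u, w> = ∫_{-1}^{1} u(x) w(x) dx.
g(x) = 2*x^2/7 - 2*x/5 + 111/35

The best approximation g ∈ W is the orthogonal projection of f onto W. Writing g = a_0 + a_1 x + a_2 x^2, the coefficients solve the normal equations G · a = b where
  G_{ij} = <φ_i, φ_j> and b_i = <f, φ_i>, with φ_0 = 1, φ_1 = x, φ_2 = x^2.
G =
  [2, 0, 2/3]
  [0, 2/3, 0]
  [2/3, 0, 2/5],
b = (98/15, -4/15, 78/35).
Solving gives a_0 = 111/35, a_1 = -2/5, a_2 = 2/7, so
  g(x) = 2*x^2/7 - 2*x/5 + 111/35.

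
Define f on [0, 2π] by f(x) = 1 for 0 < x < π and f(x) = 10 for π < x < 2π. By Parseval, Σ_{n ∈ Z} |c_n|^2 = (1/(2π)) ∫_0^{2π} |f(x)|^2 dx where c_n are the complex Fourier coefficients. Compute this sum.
Σ |c_n|^2 = 101/2

Parseval equates the L^2 energy of f (normalised by 1/(2π)) with the ℓ^2 sum of its Fourier coefficients: (1/(2π)) ∫_0^{2π} |f|^2 = Σ |c_n|^2.
Compute the left side: (1/(2π)) [∫_0^π 1^2 dx + ∫_π^{2π} 10^2 dx] = (1/(2π)) · (1π + 100π) = (1 + 100)/2 = 101/2.
So Σ_{n ∈ Z} |c_n|^2 = 101/2.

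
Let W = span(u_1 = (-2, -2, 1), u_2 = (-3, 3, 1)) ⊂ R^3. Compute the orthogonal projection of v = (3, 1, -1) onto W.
proj_W(v) = (49/17, 83/85, -109/85)

Set up U = [u_1 | ... | u_2] ∈ R^(3×2). The projector onto W = col(U) is P = U (U^T U)^(-1) U^T.
Compute U^T U =
  [9, 1]
  [1, 19],
and U^T v = (-9, -7).
Solve U^T U · c = U^T v for the coefficients: c = (-82/85, -27/85). The projection is proj_W(v) = U c.
Check: (v - proj_W(v)) · u_1 = 0  (should be 0).
Check: (v - proj_W(v)) · u_2 = 0  (should be 0).
Result: proj_W(v) = (49/17, 83/85, -109/85).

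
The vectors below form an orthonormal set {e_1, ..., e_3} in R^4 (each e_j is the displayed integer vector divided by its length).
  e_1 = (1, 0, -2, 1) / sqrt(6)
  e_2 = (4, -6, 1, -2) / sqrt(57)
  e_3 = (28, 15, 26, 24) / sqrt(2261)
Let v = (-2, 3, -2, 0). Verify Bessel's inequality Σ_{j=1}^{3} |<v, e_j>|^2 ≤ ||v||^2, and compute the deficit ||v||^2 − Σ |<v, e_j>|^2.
Σ |<v, e_j>|^2 = 275/17; ||v||^2 = 17; deficit = 14/17

Write each e_j = u_j / sqrt(<u_j, u_j>) where u_j is the displayed integer vector. Then <v, e_j> = <v, u_j> / sqrt(<u_j, u_j>), so |<v, e_j>|^2 = <v, u_j>^2 / <u_j, u_j>.
Coefficients: <v, e_1> = 2/sqrt(6), <v, e_2> = -28/sqrt(57), <v, e_3> = -63/sqrt(2261).
Square and sum: Σ |<v, e_j>|^2 = 275/17.
Compute ||v||^2 = v·v = 17.
Deficit = 17 − 275/17 = 14/17 ≥ 0, confirming Bessel's inequality. (The deficit equals ||v − Σ <v,e_j> e_j||^2, the squared distance from v to span{e_j}.)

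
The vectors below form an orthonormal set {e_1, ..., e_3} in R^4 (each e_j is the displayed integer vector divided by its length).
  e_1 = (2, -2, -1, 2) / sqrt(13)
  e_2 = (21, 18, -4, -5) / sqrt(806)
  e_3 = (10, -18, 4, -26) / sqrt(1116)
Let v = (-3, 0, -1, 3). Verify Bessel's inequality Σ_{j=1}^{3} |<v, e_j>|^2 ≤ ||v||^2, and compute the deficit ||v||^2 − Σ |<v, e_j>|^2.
Σ |<v, e_j>|^2 = 163/9; ||v||^2 = 19; deficit = 8/9

Write each e_j = u_j / sqrt(<u_j, u_j>) where u_j is the displayed integer vector. Then <v, e_j> = <v, u_j> / sqrt(<u_j, u_j>), so |<v, e_j>|^2 = <v, u_j>^2 / <u_j, u_j>.
Coefficients: <v, e_1> = 1/sqrt(13), <v, e_2> = -74/sqrt(806), <v, e_3> = -112/sqrt(1116).
Square and sum: Σ |<v, e_j>|^2 = 163/9.
Compute ||v||^2 = v·v = 19.
Deficit = 19 − 163/9 = 8/9 ≥ 0, confirming Bessel's inequality. (The deficit equals ||v − Σ <v,e_j> e_j||^2, the squared distance from v to span{e_j}.)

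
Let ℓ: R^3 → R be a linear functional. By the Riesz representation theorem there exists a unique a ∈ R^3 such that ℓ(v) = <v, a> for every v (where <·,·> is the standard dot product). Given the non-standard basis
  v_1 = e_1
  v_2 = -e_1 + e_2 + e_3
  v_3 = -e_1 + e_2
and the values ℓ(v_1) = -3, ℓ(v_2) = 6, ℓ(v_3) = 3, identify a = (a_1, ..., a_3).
a = (-3, 0, 3)

Write a = (a_1, ..., a_3) in the standard basis. For each basis vector v_i, ℓ(v_i) = <v_i, a> is a linear equation in the a_j's. Collect the n equations into a matrix system V a = ℓ, where row i of V is v_i (expressed in the standard basis). Since V is invertible (lower-triangular with 1s on the diagonal, up to permutation), solve by back-substitution:
  V =
[[1, 0, 0],
 [-1, 1, 1],
 [-1, 1, 0]]
  V a = (-3, 6, 3)
Solving gives a = (-3, 0, 3).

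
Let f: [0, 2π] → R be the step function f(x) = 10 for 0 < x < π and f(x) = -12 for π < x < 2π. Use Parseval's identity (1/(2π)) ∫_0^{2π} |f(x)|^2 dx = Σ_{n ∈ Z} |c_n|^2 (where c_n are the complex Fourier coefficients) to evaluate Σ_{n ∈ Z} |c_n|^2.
Σ |c_n|^2 = 122

Parseval equates the L^2 energy of f (normalised by 1/(2π)) with the ℓ^2 sum of its Fourier coefficients: (1/(2π)) ∫_0^{2π} |f|^2 = Σ |c_n|^2.
Compute the left side: (1/(2π)) [∫_0^π 10^2 dx + ∫_π^{2π} (-12)^2 dx] = (1/(2π)) · (100π + 144π) = (100 + 144)/2 = 122.
So Σ_{n ∈ Z} |c_n|^2 = 122.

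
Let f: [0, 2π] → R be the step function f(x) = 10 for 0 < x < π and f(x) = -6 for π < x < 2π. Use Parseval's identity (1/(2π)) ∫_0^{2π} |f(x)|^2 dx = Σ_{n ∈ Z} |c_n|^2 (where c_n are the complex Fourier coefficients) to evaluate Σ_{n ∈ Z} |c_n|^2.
Σ |c_n|^2 = 68

Parseval equates the L^2 energy of f (normalised by 1/(2π)) with the ℓ^2 sum of its Fourier coefficients: (1/(2π)) ∫_0^{2π} |f|^2 = Σ |c_n|^2.
Compute the left side: (1/(2π)) [∫_0^π 10^2 dx + ∫_π^{2π} (-6)^2 dx] = (1/(2π)) · (100π + 36π) = (100 + 36)/2 = 68.
So Σ_{n ∈ Z} |c_n|^2 = 68.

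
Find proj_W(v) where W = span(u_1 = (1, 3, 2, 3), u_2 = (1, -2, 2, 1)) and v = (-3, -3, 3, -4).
proj_W(v) = (-39/226, -436/113, -39/113, -419/226)

Set up U = [u_1 | ... | u_2] ∈ R^(4×2). The projector onto W = col(U) is P = U (U^T U)^(-1) U^T.
Compute U^T U =
  [23, 2]
  [2, 10],
and U^T v = (-18, 5).
Solve U^T U · c = U^T v for the coefficients: c = (-95/113, 151/226). The projection is proj_W(v) = U c.
Check: (v - proj_W(v)) · u_1 = 0  (should be 0).
Check: (v - proj_W(v)) · u_2 = 0  (should be 0).
Result: proj_W(v) = (-39/226, -436/113, -39/113, -419/226).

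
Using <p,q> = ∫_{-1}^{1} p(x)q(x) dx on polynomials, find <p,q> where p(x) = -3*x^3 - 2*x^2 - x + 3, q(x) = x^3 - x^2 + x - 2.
<p,q> = -478/35

Expand the product: p(x)·q(x) = -3*x^6 + x^5 - 2*x^4 + 8*x^3 + 5*x - 6.
∫_{-1}^{1} of each monomial x^k gives [2/(k+1) if k even, 0 if k odd]. Integrating term-by-term (or equivalently evaluating the antiderivative F(x) = -3*x^7/7 + x^6/6 - 2*x^5/5 + 2*x^4 + 5*x^2/2 - 6*x at the endpoints):
  F(1) − F(−1) = -227/105 − (1207/105) = -478/35.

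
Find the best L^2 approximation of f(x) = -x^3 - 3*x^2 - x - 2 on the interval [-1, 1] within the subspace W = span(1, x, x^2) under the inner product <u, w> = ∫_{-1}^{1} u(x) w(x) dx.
g(x) = -3*x^2 - 8*x/5 - 2

The best approximation g ∈ W is the orthogonal projection of f onto W. Writing g = a_0 + a_1 x + a_2 x^2, the coefficients solve the normal equations G · a = b where
  G_{ij} = <φ_i, φ_j> and b_i = <f, φ_i>, with φ_0 = 1, φ_1 = x, φ_2 = x^2.
G =
  [2, 0, 2/3]
  [0, 2/3, 0]
  [2/3, 0, 2/5],
b = (-6, -16/15, -38/15).
Solving gives a_0 = -2, a_1 = -8/5, a_2 = -3, so
  g(x) = -3*x^2 - 8*x/5 - 2.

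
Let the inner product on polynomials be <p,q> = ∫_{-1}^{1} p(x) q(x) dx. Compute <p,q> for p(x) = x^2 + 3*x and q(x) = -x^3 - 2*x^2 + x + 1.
<p,q> = 2/3

Expand the product: p(x)·q(x) = -x^5 - 5*x^4 - 5*x^3 + 4*x^2 + 3*x.
∫_{-1}^{1} of each monomial x^k gives [2/(k+1) if k even, 0 if k odd]. Integrating term-by-term (or equivalently evaluating the antiderivative F(x) = -x^6/6 - x^5 - 5*x^4/4 + 4*x^3/3 + 3*x^2/2 at the endpoints):
  F(1) − F(−1) = 5/12 − (-1/4) = 2/3.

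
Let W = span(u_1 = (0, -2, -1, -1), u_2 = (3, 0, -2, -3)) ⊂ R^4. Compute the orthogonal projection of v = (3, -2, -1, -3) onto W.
proj_W(v) = (240/107, -152/107, -236/107, -316/107)

Set up U = [u_1 | ... | u_2] ∈ R^(4×2). The projector onto W = col(U) is P = U (U^T U)^(-1) U^T.
Compute U^T U =
  [6, 5]
  [5, 22],
and U^T v = (8, 20).
Solve U^T U · c = U^T v for the coefficients: c = (76/107, 80/107). The projection is proj_W(v) = U c.
Check: (v - proj_W(v)) · u_1 = 0  (should be 0).
Check: (v - proj_W(v)) · u_2 = 0  (should be 0).
Result: proj_W(v) = (240/107, -152/107, -236/107, -316/107).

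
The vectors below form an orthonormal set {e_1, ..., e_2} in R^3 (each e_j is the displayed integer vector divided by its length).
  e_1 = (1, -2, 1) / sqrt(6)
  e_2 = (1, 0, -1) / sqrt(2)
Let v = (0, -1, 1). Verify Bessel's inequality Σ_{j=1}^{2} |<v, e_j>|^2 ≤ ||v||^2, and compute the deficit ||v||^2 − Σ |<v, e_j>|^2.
Σ |<v, e_j>|^2 = 2; ||v||^2 = 2; deficit = 0

Write each e_j = u_j / sqrt(<u_j, u_j>) where u_j is the displayed integer vector. Then <v, e_j> = <v, u_j> / sqrt(<u_j, u_j>), so |<v, e_j>|^2 = <v, u_j>^2 / <u_j, u_j>.
Coefficients: <v, e_1> = 3/sqrt(6), <v, e_2> = -1/sqrt(2).
Square and sum: Σ |<v, e_j>|^2 = 2.
Compute ||v||^2 = v·v = 2.
Deficit = 2 − 2 = 0 ≥ 0, confirming Bessel's inequality. (The deficit equals ||v − Σ <v,e_j> e_j||^2, the squared distance from v to span{e_j}.)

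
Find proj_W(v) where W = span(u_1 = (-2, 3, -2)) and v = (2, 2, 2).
proj_W(v) = (4/17, -6/17, 4/17)

Set up U = [u_1 | ... | u_1] ∈ R^(3×1). The projector onto W = col(U) is P = U (U^T U)^(-1) U^T.
Compute U^T U =
  [17],
and U^T v = (-2).
Solve U^T U · c = U^T v for the coefficients: c = (-2/17). The projection is proj_W(v) = U c.
Check: (v - proj_W(v)) · u_1 = 0  (should be 0).
Result: proj_W(v) = (4/17, -6/17, 4/17).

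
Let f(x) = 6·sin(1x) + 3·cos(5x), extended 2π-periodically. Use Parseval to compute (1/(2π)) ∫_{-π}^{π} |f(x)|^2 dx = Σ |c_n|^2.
Σ |c_n|^2 = 45/2

Expand |f|^2 and use orthogonality of {sin(nx), cos(mx)} on [-π, π]:
  ∫_{-π}^{π} sin(nx)^2 dx = π, ∫ cos(mx)^2 dx = π, and cross terms integrate to 0.
So ∫_{-π}^{π} f(x)^2 dx = 6^2 · π + 3^2 · π = (36 + 9)π.
Divide by 2π: (36 + 9)/2 = 45/2.
By Parseval, this equals Σ |c_n|^2.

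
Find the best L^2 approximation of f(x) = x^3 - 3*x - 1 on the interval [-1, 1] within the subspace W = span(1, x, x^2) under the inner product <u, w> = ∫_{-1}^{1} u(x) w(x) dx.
g(x) = -12*x/5 - 1

The best approximation g ∈ W is the orthogonal projection of f onto W. Writing g = a_0 + a_1 x + a_2 x^2, the coefficients solve the normal equations G · a = b where
  G_{ij} = <φ_i, φ_j> and b_i = <f, φ_i>, with φ_0 = 1, φ_1 = x, φ_2 = x^2.
G =
  [2, 0, 2/3]
  [0, 2/3, 0]
  [2/3, 0, 2/5],
b = (-2, -8/5, -2/3).
Solving gives a_0 = -1, a_1 = -12/5, a_2 = 0, so
  g(x) = -12*x/5 - 1.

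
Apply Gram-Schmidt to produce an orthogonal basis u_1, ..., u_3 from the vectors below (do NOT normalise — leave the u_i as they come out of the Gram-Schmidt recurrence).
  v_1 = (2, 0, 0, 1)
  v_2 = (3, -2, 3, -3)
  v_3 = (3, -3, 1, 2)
Orthogonal basis:
  u_1 = (2, 0, 0, 1)
  u_2 = (9/5, -2, 3, -18/5)
  u_3 = (-47/73, -183/73, 19/73, 94/73)

Apply the Gram-Schmidt recurrence
  u_1 = v_1
  u_i = v_i − Σ_{j<i} ((v_i · u_j) / (u_j · u_j)) · u_j.

Step by step this gives:
  u_1 = (2, 0, 0, 1)
  u_2 = (9/5, -2, 3, -18/5)
  u_3 = (-47/73, -183/73, 19/73, 94/73)

Orthogonality check:
  u_2 · u_1 = 0 (should be 0)
  u_3 · u_1 = 0 (should be 0)
  u_3 · u_2 = 0 (should be 0)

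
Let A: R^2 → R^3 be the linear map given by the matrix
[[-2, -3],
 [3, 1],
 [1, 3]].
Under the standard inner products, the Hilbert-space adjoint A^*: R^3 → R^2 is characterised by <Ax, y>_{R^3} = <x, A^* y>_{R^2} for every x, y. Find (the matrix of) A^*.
A^* = A^T =
[[-2, 3, 1],
 [-3, 1, 3]]

For real matrices with standard dot products, the defining identity <Ax, y> = <x, A^* y> gives (Ax)^T y = x^T (A^*) y, i.e. x^T A^T y = x^T (A^*) y. Since this holds for all x, y, we must have A^* = A^T. Therefore
A^* =
[[-2, 3, 1],
 [-3, 1, 3]].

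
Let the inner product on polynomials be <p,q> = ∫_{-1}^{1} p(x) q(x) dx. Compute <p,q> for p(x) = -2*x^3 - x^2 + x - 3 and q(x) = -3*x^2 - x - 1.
<p,q> = 14

Expand the product: p(x)·q(x) = 6*x^5 + 5*x^4 + 9*x^2 + 2*x + 3.
∫_{-1}^{1} of each monomial x^k gives [2/(k+1) if k even, 0 if k odd]. Integrating term-by-term (or equivalently evaluating the antiderivative F(x) = x^6 + x^5 + 3*x^3 + x^2 + 3*x at the endpoints):
  F(1) − F(−1) = 9 − (-5) = 14.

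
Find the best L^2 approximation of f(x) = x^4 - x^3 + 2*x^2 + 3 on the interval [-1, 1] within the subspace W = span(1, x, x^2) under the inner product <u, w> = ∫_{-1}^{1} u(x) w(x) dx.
g(x) = 20*x^2/7 - 3*x/5 + 102/35

The best approximation g ∈ W is the orthogonal projection of f onto W. Writing g = a_0 + a_1 x + a_2 x^2, the coefficients solve the normal equations G · a = b where
  G_{ij} = <φ_i, φ_j> and b_i = <f, φ_i>, with φ_0 = 1, φ_1 = x, φ_2 = x^2.
G =
  [2, 0, 2/3]
  [0, 2/3, 0]
  [2/3, 0, 2/5],
b = (116/15, -2/5, 108/35).
Solving gives a_0 = 102/35, a_1 = -3/5, a_2 = 20/7, so
  g(x) = 20*x^2/7 - 3*x/5 + 102/35.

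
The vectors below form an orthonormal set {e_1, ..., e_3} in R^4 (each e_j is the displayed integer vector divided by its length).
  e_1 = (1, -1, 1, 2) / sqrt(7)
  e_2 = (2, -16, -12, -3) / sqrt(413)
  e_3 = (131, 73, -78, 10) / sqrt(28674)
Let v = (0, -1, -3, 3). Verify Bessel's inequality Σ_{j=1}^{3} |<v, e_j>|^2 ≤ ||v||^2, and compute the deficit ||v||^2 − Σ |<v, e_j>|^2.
Σ |<v, e_j>|^2 = 3905/486; ||v||^2 = 19; deficit = 5329/486

Write each e_j = u_j / sqrt(<u_j, u_j>) where u_j is the displayed integer vector. Then <v, e_j> = <v, u_j> / sqrt(<u_j, u_j>), so |<v, e_j>|^2 = <v, u_j>^2 / <u_j, u_j>.
Coefficients: <v, e_1> = 4/sqrt(7), <v, e_2> = 43/sqrt(413), <v, e_3> = 191/sqrt(28674).
Square and sum: Σ |<v, e_j>|^2 = 3905/486.
Compute ||v||^2 = v·v = 19.
Deficit = 19 − 3905/486 = 5329/486 ≥ 0, confirming Bessel's inequality. (The deficit equals ||v − Σ <v,e_j> e_j||^2, the squared distance from v to span{e_j}.)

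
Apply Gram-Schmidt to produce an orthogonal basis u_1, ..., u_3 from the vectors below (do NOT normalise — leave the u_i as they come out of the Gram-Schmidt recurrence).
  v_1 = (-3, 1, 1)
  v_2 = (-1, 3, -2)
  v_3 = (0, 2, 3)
Orthogonal basis:
  u_1 = (-3, 1, 1)
  u_2 = (1/11, 29/11, -26/11)
  u_3 = (95/69, 133/69, 152/69)

Apply the Gram-Schmidt recurrence
  u_1 = v_1
  u_i = v_i − Σ_{j<i} ((v_i · u_j) / (u_j · u_j)) · u_j.

Step by step this gives:
  u_1 = (-3, 1, 1)
  u_2 = (1/11, 29/11, -26/11)
  u_3 = (95/69, 133/69, 152/69)

Orthogonality check:
  u_2 · u_1 = 0 (should be 0)
  u_3 · u_1 = 0 (should be 0)
  u_3 · u_2 = 0 (should be 0)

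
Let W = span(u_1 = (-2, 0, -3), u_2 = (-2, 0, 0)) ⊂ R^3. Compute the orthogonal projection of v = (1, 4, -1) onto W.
proj_W(v) = (1, 0, -1)

Set up U = [u_1 | ... | u_2] ∈ R^(3×2). The projector onto W = col(U) is P = U (U^T U)^(-1) U^T.
Compute U^T U =
  [13, 4]
  [4, 4],
and U^T v = (1, -2).
Solve U^T U · c = U^T v for the coefficients: c = (1/3, -5/6). The projection is proj_W(v) = U c.
Check: (v - proj_W(v)) · u_1 = 0  (should be 0).
Check: (v - proj_W(v)) · u_2 = 0  (should be 0).
Result: proj_W(v) = (1, 0, -1).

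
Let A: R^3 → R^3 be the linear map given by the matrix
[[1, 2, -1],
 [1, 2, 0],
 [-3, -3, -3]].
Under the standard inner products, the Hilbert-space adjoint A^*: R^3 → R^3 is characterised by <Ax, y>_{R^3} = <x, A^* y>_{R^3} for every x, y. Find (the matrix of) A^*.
A^* = A^T =
[[1, 1, -3],
 [2, 2, -3],
 [-1, 0, -3]]

For real matrices with standard dot products, the defining identity <Ax, y> = <x, A^* y> gives (Ax)^T y = x^T (A^*) y, i.e. x^T A^T y = x^T (A^*) y. Since this holds for all x, y, we must have A^* = A^T. Therefore
A^* =
[[1, 1, -3],
 [2, 2, -3],
 [-1, 0, -3]].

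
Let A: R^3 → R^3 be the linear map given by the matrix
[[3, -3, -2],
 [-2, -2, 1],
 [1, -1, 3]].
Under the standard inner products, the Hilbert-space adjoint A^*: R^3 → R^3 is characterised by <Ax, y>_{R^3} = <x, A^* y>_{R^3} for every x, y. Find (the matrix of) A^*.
A^* = A^T =
[[3, -2, 1],
 [-3, -2, -1],
 [-2, 1, 3]]

For real matrices with standard dot products, the defining identity <Ax, y> = <x, A^* y> gives (Ax)^T y = x^T (A^*) y, i.e. x^T A^T y = x^T (A^*) y. Since this holds for all x, y, we must have A^* = A^T. Therefore
A^* =
[[3, -2, 1],
 [-3, -2, -1],
 [-2, 1, 3]].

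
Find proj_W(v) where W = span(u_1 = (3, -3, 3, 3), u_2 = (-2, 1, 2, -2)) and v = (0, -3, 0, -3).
proj_W(v) = (-15/43, 3/43, 33/43, -15/43)

Set up U = [u_1 | ... | u_2] ∈ R^(4×2). The projector onto W = col(U) is P = U (U^T U)^(-1) U^T.
Compute U^T U =
  [36, -9]
  [-9, 13],
and U^T v = (0, 3).
Solve U^T U · c = U^T v for the coefficients: c = (3/43, 12/43). The projection is proj_W(v) = U c.
Check: (v - proj_W(v)) · u_1 = 0  (should be 0).
Check: (v - proj_W(v)) · u_2 = 0  (should be 0).
Result: proj_W(v) = (-15/43, 3/43, 33/43, -15/43).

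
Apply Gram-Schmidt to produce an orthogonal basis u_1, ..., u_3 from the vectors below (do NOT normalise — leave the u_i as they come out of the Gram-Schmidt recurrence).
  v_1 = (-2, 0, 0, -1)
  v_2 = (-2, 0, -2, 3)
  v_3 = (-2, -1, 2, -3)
Orthogonal basis:
  u_1 = (-2, 0, 0, -1)
  u_2 = (-8/5, 0, -2, 16/5)
  u_3 = (-4/21, -1, 16/21, 8/21)

Apply the Gram-Schmidt recurrence
  u_1 = v_1
  u_i = v_i − Σ_{j<i} ((v_i · u_j) / (u_j · u_j)) · u_j.

Step by step this gives:
  u_1 = (-2, 0, 0, -1)
  u_2 = (-8/5, 0, -2, 16/5)
  u_3 = (-4/21, -1, 16/21, 8/21)

Orthogonality check:
  u_2 · u_1 = 0 (should be 0)
  u_3 · u_1 = 0 (should be 0)
  u_3 · u_2 = 0 (should be 0)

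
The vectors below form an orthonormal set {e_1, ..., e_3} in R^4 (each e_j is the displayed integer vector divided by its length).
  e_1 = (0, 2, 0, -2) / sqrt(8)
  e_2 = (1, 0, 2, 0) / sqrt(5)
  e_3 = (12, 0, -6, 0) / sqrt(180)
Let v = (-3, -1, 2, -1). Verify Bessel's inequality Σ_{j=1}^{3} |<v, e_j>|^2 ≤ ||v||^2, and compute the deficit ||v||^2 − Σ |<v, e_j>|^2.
Σ |<v, e_j>|^2 = 13; ||v||^2 = 15; deficit = 2

Write each e_j = u_j / sqrt(<u_j, u_j>) where u_j is the displayed integer vector. Then <v, e_j> = <v, u_j> / sqrt(<u_j, u_j>), so |<v, e_j>|^2 = <v, u_j>^2 / <u_j, u_j>.
Coefficients: <v, e_1> = 0/sqrt(8), <v, e_2> = 1/sqrt(5), <v, e_3> = -48/sqrt(180).
Square and sum: Σ |<v, e_j>|^2 = 13.
Compute ||v||^2 = v·v = 15.
Deficit = 15 − 13 = 2 ≥ 0, confirming Bessel's inequality. (The deficit equals ||v − Σ <v,e_j> e_j||^2, the squared distance from v to span{e_j}.)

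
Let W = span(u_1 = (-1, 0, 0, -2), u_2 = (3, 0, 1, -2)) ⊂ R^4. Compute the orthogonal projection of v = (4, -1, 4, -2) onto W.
proj_W(v) = (320/69, 0, 100/69, -160/69)

Set up U = [u_1 | ... | u_2] ∈ R^(4×2). The projector onto W = col(U) is P = U (U^T U)^(-1) U^T.
Compute U^T U =
  [5, 1]
  [1, 14],
and U^T v = (0, 20).
Solve U^T U · c = U^T v for the coefficients: c = (-20/69, 100/69). The projection is proj_W(v) = U c.
Check: (v - proj_W(v)) · u_1 = 0  (should be 0).
Check: (v - proj_W(v)) · u_2 = 0  (should be 0).
Result: proj_W(v) = (320/69, 0, 100/69, -160/69).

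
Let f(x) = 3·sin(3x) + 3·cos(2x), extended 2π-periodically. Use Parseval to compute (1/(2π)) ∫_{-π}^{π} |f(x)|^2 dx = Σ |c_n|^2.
Σ |c_n|^2 = 9

Expand |f|^2 and use orthogonality of {sin(nx), cos(mx)} on [-π, π]:
  ∫_{-π}^{π} sin(nx)^2 dx = π, ∫ cos(mx)^2 dx = π, and cross terms integrate to 0.
So ∫_{-π}^{π} f(x)^2 dx = 3^2 · π + 3^2 · π = (9 + 9)π.
Divide by 2π: (9 + 9)/2 = 9.
By Parseval, this equals Σ |c_n|^2.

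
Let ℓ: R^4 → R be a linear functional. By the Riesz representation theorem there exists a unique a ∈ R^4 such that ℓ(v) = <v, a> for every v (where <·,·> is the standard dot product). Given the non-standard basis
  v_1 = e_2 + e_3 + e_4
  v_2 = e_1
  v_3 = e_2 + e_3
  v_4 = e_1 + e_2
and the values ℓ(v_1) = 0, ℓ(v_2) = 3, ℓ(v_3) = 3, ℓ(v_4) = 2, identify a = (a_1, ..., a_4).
a = (3, -1, 4, -3)

Write a = (a_1, ..., a_4) in the standard basis. For each basis vector v_i, ℓ(v_i) = <v_i, a> is a linear equation in the a_j's. Collect the n equations into a matrix system V a = ℓ, where row i of V is v_i (expressed in the standard basis). Since V is invertible (lower-triangular with 1s on the diagonal, up to permutation), solve by back-substitution:
  V =
[[0, 1, 1, 1],
 [1, 0, 0, 0],
 [0, 1, 1, 0],
 [1, 1, 0, 0]]
  V a = (0, 3, 3, 2)
Solving gives a = (3, -1, 4, -3).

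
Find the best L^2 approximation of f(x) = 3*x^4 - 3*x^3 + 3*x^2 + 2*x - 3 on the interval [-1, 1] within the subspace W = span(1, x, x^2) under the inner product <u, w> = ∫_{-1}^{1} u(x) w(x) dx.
g(x) = 39*x^2/7 + x/5 - 114/35

The best approximation g ∈ W is the orthogonal projection of f onto W. Writing g = a_0 + a_1 x + a_2 x^2, the coefficients solve the normal equations G · a = b where
  G_{ij} = <φ_i, φ_j> and b_i = <f, φ_i>, with φ_0 = 1, φ_1 = x, φ_2 = x^2.
G =
  [2, 0, 2/3]
  [0, 2/3, 0]
  [2/3, 0, 2/5],
b = (-14/5, 2/15, 2/35).
Solving gives a_0 = -114/35, a_1 = 1/5, a_2 = 39/7, so
  g(x) = 39*x^2/7 + x/5 - 114/35.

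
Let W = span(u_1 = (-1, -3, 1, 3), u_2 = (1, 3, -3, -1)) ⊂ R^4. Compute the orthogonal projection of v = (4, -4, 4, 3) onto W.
proj_W(v) = (-11/9, -11/3, 53/18, 35/18)

Set up U = [u_1 | ... | u_2] ∈ R^(4×2). The projector onto W = col(U) is P = U (U^T U)^(-1) U^T.
Compute U^T U =
  [20, -16]
  [-16, 20],
and U^T v = (21, -23).
Solve U^T U · c = U^T v for the coefficients: c = (13/36, -31/36). The projection is proj_W(v) = U c.
Check: (v - proj_W(v)) · u_1 = 0  (should be 0).
Check: (v - proj_W(v)) · u_2 = 0  (should be 0).
Result: proj_W(v) = (-11/9, -11/3, 53/18, 35/18).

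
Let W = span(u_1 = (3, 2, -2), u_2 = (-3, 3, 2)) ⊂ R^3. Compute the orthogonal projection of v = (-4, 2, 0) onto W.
proj_W(v) = (-36/13, 2, 24/13)

Set up U = [u_1 | ... | u_2] ∈ R^(3×2). The projector onto W = col(U) is P = U (U^T U)^(-1) U^T.
Compute U^T U =
  [17, -7]
  [-7, 22],
and U^T v = (-8, 18).
Solve U^T U · c = U^T v for the coefficients: c = (-2/13, 10/13). The projection is proj_W(v) = U c.
Check: (v - proj_W(v)) · u_1 = 0  (should be 0).
Check: (v - proj_W(v)) · u_2 = 0  (should be 0).
Result: proj_W(v) = (-36/13, 2, 24/13).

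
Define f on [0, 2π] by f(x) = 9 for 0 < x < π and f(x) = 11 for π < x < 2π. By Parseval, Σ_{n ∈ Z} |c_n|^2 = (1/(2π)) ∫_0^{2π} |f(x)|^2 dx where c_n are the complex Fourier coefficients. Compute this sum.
Σ |c_n|^2 = 101

Parseval equates the L^2 energy of f (normalised by 1/(2π)) with the ℓ^2 sum of its Fourier coefficients: (1/(2π)) ∫_0^{2π} |f|^2 = Σ |c_n|^2.
Compute the left side: (1/(2π)) [∫_0^π 9^2 dx + ∫_π^{2π} 11^2 dx] = (1/(2π)) · (81π + 121π) = (81 + 121)/2 = 101.
So Σ_{n ∈ Z} |c_n|^2 = 101.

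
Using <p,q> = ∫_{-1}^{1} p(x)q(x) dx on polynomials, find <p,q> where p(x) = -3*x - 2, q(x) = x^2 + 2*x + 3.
<p,q> = -52/3

Expand the product: p(x)·q(x) = -3*x^3 - 8*x^2 - 13*x - 6.
∫_{-1}^{1} of each monomial x^k gives [2/(k+1) if k even, 0 if k odd]. Integrating term-by-term (or equivalently evaluating the antiderivative F(x) = -3*x^4/4 - 8*x^3/3 - 13*x^2/2 - 6*x at the endpoints):
  F(1) − F(−1) = -191/12 − (17/12) = -52/3.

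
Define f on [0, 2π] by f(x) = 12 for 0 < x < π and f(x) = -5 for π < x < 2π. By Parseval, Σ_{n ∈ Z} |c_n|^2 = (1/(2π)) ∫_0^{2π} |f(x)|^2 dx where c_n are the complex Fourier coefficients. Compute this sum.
Σ |c_n|^2 = 169/2

Parseval equates the L^2 energy of f (normalised by 1/(2π)) with the ℓ^2 sum of its Fourier coefficients: (1/(2π)) ∫_0^{2π} |f|^2 = Σ |c_n|^2.
Compute the left side: (1/(2π)) [∫_0^π 12^2 dx + ∫_π^{2π} (-5)^2 dx] = (1/(2π)) · (144π + 25π) = (144 + 25)/2 = 169/2.
So Σ_{n ∈ Z} |c_n|^2 = 169/2.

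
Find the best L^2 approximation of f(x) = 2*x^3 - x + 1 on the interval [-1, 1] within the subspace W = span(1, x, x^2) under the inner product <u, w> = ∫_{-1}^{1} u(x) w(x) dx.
g(x) = x/5 + 1

The best approximation g ∈ W is the orthogonal projection of f onto W. Writing g = a_0 + a_1 x + a_2 x^2, the coefficients solve the normal equations G · a = b where
  G_{ij} = <φ_i, φ_j> and b_i = <f, φ_i>, with φ_0 = 1, φ_1 = x, φ_2 = x^2.
G =
  [2, 0, 2/3]
  [0, 2/3, 0]
  [2/3, 0, 2/5],
b = (2, 2/15, 2/3).
Solving gives a_0 = 1, a_1 = 1/5, a_2 = 0, so
  g(x) = x/5 + 1.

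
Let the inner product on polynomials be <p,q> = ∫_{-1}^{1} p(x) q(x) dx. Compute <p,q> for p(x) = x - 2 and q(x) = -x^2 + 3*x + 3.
<p,q> = -26/3

Expand the product: p(x)·q(x) = -x^3 + 5*x^2 - 3*x - 6.
∫_{-1}^{1} of each monomial x^k gives [2/(k+1) if k even, 0 if k odd]. Integrating term-by-term (or equivalently evaluating the antiderivative F(x) = -x^4/4 + 5*x^3/3 - 3*x^2/2 - 6*x at the endpoints):
  F(1) − F(−1) = -73/12 − (31/12) = -26/3.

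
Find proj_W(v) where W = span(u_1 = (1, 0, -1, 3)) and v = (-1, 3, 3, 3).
proj_W(v) = (5/11, 0, -5/11, 15/11)

Set up U = [u_1 | ... | u_1] ∈ R^(4×1). The projector onto W = col(U) is P = U (U^T U)^(-1) U^T.
Compute U^T U =
  [11],
and U^T v = (5).
Solve U^T U · c = U^T v for the coefficients: c = (5/11). The projection is proj_W(v) = U c.
Check: (v - proj_W(v)) · u_1 = 0  (should be 0).
Result: proj_W(v) = (5/11, 0, -5/11, 15/11).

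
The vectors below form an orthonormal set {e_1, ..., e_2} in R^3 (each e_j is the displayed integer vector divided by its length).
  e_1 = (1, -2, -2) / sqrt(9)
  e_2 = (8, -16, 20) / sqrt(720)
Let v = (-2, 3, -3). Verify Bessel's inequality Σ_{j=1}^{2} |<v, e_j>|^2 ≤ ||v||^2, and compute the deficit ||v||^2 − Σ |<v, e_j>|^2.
Σ |<v, e_j>|^2 = 109/5; ||v||^2 = 22; deficit = 1/5

Write each e_j = u_j / sqrt(<u_j, u_j>) where u_j is the displayed integer vector. Then <v, e_j> = <v, u_j> / sqrt(<u_j, u_j>), so |<v, e_j>|^2 = <v, u_j>^2 / <u_j, u_j>.
Coefficients: <v, e_1> = -2/sqrt(9), <v, e_2> = -124/sqrt(720).
Square and sum: Σ |<v, e_j>|^2 = 109/5.
Compute ||v||^2 = v·v = 22.
Deficit = 22 − 109/5 = 1/5 ≥ 0, confirming Bessel's inequality. (The deficit equals ||v − Σ <v,e_j> e_j||^2, the squared distance from v to span{e_j}.)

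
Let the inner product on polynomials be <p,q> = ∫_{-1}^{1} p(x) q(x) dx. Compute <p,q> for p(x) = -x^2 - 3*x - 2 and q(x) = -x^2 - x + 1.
<p,q> = -14/15

Expand the product: p(x)·q(x) = x^4 + 4*x^3 + 4*x^2 - x - 2.
∫_{-1}^{1} of each monomial x^k gives [2/(k+1) if k even, 0 if k odd]. Integrating term-by-term (or equivalently evaluating the antiderivative F(x) = x^5/5 + x^4 + 4*x^3/3 - x^2/2 - 2*x at the endpoints):
  F(1) − F(−1) = 1/30 − (29/30) = -14/15.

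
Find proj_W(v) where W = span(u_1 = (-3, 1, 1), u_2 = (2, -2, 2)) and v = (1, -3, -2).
proj_W(v) = (13/6, -2/3, -5/6)

Set up U = [u_1 | ... | u_2] ∈ R^(3×2). The projector onto W = col(U) is P = U (U^T U)^(-1) U^T.
Compute U^T U =
  [11, -6]
  [-6, 12],
and U^T v = (-8, 4).
Solve U^T U · c = U^T v for the coefficients: c = (-3/4, -1/24). The projection is proj_W(v) = U c.
Check: (v - proj_W(v)) · u_1 = 0  (should be 0).
Check: (v - proj_W(v)) · u_2 = 0  (should be 0).
Result: proj_W(v) = (13/6, -2/3, -5/6).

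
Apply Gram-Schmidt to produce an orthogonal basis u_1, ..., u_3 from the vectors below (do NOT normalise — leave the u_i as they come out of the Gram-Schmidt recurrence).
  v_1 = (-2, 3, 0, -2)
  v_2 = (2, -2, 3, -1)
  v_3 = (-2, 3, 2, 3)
Orthogonal basis:
  u_1 = (-2, 3, 0, -2)
  u_2 = (18/17, -10/17, 3, -33/17)
  u_3 = (-109/121, 195/121, 673/242, 73/22)

Apply the Gram-Schmidt recurrence
  u_1 = v_1
  u_i = v_i − Σ_{j<i} ((v_i · u_j) / (u_j · u_j)) · u_j.

Step by step this gives:
  u_1 = (-2, 3, 0, -2)
  u_2 = (18/17, -10/17, 3, -33/17)
  u_3 = (-109/121, 195/121, 673/242, 73/22)

Orthogonality check:
  u_2 · u_1 = 0 (should be 0)
  u_3 · u_1 = 0 (should be 0)
  u_3 · u_2 = 0 (should be 0)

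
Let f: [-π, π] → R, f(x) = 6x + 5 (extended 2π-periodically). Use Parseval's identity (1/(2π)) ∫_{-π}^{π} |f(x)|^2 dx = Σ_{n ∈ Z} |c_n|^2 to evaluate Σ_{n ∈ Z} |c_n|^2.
Σ |c_n|^2 = 12π^2 + 25

Expand and integrate term by term over [-π, π]:
  ∫ (6x)^2 dx = 36·(2π^3/3); ∫ 2·6·(5)·x dx = 0 (odd integrand); ∫ 5^2 dx = 25·2π.
So (1/(2π)) ∫_{-π}^{π} (6x + 5)^2 dx = 36π^2/3 + 25 = 12π^2 + 25.
Parseval ⇒ Σ |c_n|^2 = 12π^2 + 25.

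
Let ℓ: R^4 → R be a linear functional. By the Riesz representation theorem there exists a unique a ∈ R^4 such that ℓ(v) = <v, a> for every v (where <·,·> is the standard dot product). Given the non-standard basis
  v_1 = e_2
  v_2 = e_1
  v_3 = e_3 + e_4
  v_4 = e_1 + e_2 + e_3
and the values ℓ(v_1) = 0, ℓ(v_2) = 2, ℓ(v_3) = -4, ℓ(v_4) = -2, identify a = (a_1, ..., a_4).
a = (2, 0, -4, 0)

Write a = (a_1, ..., a_4) in the standard basis. For each basis vector v_i, ℓ(v_i) = <v_i, a> is a linear equation in the a_j's. Collect the n equations into a matrix system V a = ℓ, where row i of V is v_i (expressed in the standard basis). Since V is invertible (lower-triangular with 1s on the diagonal, up to permutation), solve by back-substitution:
  V =
[[0, 1, 0, 0],
 [1, 0, 0, 0],
 [0, 0, 1, 1],
 [1, 1, 1, 0]]
  V a = (0, 2, -4, -2)
Solving gives a = (2, 0, -4, 0).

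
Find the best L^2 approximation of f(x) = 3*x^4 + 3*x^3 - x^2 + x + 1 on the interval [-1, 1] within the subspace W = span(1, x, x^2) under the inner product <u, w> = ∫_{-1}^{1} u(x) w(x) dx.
g(x) = 11*x^2/7 + 14*x/5 + 26/35

The best approximation g ∈ W is the orthogonal projection of f onto W. Writing g = a_0 + a_1 x + a_2 x^2, the coefficients solve the normal equations G · a = b where
  G_{ij} = <φ_i, φ_j> and b_i = <f, φ_i>, with φ_0 = 1, φ_1 = x, φ_2 = x^2.
G =
  [2, 0, 2/3]
  [0, 2/3, 0]
  [2/3, 0, 2/5],
b = (38/15, 28/15, 118/105).
Solving gives a_0 = 26/35, a_1 = 14/5, a_2 = 11/7, so
  g(x) = 11*x^2/7 + 14*x/5 + 26/35.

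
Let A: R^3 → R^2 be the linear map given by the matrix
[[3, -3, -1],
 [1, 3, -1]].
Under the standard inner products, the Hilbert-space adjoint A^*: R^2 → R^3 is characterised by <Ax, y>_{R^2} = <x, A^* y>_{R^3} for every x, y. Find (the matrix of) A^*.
A^* = A^T =
[[3, 1],
 [-3, 3],
 [-1, -1]]

For real matrices with standard dot products, the defining identity <Ax, y> = <x, A^* y> gives (Ax)^T y = x^T (A^*) y, i.e. x^T A^T y = x^T (A^*) y. Since this holds for all x, y, we must have A^* = A^T. Therefore
A^* =
[[3, 1],
 [-3, 3],
 [-1, -1]].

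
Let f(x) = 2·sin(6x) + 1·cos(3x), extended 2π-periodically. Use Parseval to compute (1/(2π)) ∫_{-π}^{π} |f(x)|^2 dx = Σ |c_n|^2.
Σ |c_n|^2 = 5/2

Expand |f|^2 and use orthogonality of {sin(nx), cos(mx)} on [-π, π]:
  ∫_{-π}^{π} sin(nx)^2 dx = π, ∫ cos(mx)^2 dx = π, and cross terms integrate to 0.
So ∫_{-π}^{π} f(x)^2 dx = 2^2 · π + 1^2 · π = (4 + 1)π.
Divide by 2π: (4 + 1)/2 = 5/2.
By Parseval, this equals Σ |c_n|^2.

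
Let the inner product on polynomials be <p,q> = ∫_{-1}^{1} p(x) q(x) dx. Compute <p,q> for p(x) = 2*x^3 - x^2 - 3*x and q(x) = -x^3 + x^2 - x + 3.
<p,q> = -4/7

Expand the product: p(x)·q(x) = -2*x^6 + 3*x^5 + 4*x^3 - 9*x.
∫_{-1}^{1} of each monomial x^k gives [2/(k+1) if k even, 0 if k odd]. Integrating term-by-term (or equivalently evaluating the antiderivative F(x) = -2*x^7/7 + x^6/2 + x^4 - 9*x^2/2 at the endpoints):
  F(1) − F(−1) = -23/7 − (-19/7) = -4/7.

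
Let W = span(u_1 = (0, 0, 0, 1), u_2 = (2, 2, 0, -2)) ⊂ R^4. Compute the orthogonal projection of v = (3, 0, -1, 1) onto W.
proj_W(v) = (3/2, 3/2, 0, 1)

Set up U = [u_1 | ... | u_2] ∈ R^(4×2). The projector onto W = col(U) is P = U (U^T U)^(-1) U^T.
Compute U^T U =
  [1, -2]
  [-2, 12],
and U^T v = (1, 4).
Solve U^T U · c = U^T v for the coefficients: c = (5/2, 3/4). The projection is proj_W(v) = U c.
Check: (v - proj_W(v)) · u_1 = 0  (should be 0).
Check: (v - proj_W(v)) · u_2 = 0  (should be 0).
Result: proj_W(v) = (3/2, 3/2, 0, 1).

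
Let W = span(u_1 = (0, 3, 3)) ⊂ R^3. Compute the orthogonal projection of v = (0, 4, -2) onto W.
proj_W(v) = (0, 1, 1)

Set up U = [u_1 | ... | u_1] ∈ R^(3×1). The projector onto W = col(U) is P = U (U^T U)^(-1) U^T.
Compute U^T U =
  [18],
and U^T v = (6).
Solve U^T U · c = U^T v for the coefficients: c = (1/3). The projection is proj_W(v) = U c.
Check: (v - proj_W(v)) · u_1 = 0  (should be 0).
Result: proj_W(v) = (0, 1, 1).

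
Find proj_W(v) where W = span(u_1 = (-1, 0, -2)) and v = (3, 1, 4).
proj_W(v) = (11/5, 0, 22/5)

Set up U = [u_1 | ... | u_1] ∈ R^(3×1). The projector onto W = col(U) is P = U (U^T U)^(-1) U^T.
Compute U^T U =
  [5],
and U^T v = (-11).
Solve U^T U · c = U^T v for the coefficients: c = (-11/5). The projection is proj_W(v) = U c.
Check: (v - proj_W(v)) · u_1 = 0  (should be 0).
Result: proj_W(v) = (11/5, 0, 22/5).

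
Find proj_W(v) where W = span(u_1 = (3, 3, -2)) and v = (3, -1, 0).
proj_W(v) = (9/11, 9/11, -6/11)

Set up U = [u_1 | ... | u_1] ∈ R^(3×1). The projector onto W = col(U) is P = U (U^T U)^(-1) U^T.
Compute U^T U =
  [22],
and U^T v = (6).
Solve U^T U · c = U^T v for the coefficients: c = (3/11). The projection is proj_W(v) = U c.
Check: (v - proj_W(v)) · u_1 = 0  (should be 0).
Result: proj_W(v) = (9/11, 9/11, -6/11).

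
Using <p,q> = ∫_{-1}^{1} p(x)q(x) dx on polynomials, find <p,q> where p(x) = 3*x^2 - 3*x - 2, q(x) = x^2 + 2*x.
<p,q> = -62/15

Expand the product: p(x)·q(x) = 3*x^4 + 3*x^3 - 8*x^2 - 4*x.
∫_{-1}^{1} of each monomial x^k gives [2/(k+1) if k even, 0 if k odd]. Integrating term-by-term (or equivalently evaluating the antiderivative F(x) = 3*x^5/5 + 3*x^4/4 - 8*x^3/3 - 2*x^2 at the endpoints):
  F(1) − F(−1) = -199/60 − (49/60) = -62/15.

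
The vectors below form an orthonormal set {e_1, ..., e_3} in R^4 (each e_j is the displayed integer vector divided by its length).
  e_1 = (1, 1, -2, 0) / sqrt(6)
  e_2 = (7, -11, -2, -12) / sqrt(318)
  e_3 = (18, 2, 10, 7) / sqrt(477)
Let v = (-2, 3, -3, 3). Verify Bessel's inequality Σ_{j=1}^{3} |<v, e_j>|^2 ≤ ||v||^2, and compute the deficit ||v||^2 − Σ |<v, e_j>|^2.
Σ |<v, e_j>|^2 = 30; ||v||^2 = 31; deficit = 1

Write each e_j = u_j / sqrt(<u_j, u_j>) where u_j is the displayed integer vector. Then <v, e_j> = <v, u_j> / sqrt(<u_j, u_j>), so |<v, e_j>|^2 = <v, u_j>^2 / <u_j, u_j>.
Coefficients: <v, e_1> = 7/sqrt(6), <v, e_2> = -77/sqrt(318), <v, e_3> = -39/sqrt(477).
Square and sum: Σ |<v, e_j>|^2 = 30.
Compute ||v||^2 = v·v = 31.
Deficit = 31 − 30 = 1 ≥ 0, confirming Bessel's inequality. (The deficit equals ||v − Σ <v,e_j> e_j||^2, the squared distance from v to span{e_j}.)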